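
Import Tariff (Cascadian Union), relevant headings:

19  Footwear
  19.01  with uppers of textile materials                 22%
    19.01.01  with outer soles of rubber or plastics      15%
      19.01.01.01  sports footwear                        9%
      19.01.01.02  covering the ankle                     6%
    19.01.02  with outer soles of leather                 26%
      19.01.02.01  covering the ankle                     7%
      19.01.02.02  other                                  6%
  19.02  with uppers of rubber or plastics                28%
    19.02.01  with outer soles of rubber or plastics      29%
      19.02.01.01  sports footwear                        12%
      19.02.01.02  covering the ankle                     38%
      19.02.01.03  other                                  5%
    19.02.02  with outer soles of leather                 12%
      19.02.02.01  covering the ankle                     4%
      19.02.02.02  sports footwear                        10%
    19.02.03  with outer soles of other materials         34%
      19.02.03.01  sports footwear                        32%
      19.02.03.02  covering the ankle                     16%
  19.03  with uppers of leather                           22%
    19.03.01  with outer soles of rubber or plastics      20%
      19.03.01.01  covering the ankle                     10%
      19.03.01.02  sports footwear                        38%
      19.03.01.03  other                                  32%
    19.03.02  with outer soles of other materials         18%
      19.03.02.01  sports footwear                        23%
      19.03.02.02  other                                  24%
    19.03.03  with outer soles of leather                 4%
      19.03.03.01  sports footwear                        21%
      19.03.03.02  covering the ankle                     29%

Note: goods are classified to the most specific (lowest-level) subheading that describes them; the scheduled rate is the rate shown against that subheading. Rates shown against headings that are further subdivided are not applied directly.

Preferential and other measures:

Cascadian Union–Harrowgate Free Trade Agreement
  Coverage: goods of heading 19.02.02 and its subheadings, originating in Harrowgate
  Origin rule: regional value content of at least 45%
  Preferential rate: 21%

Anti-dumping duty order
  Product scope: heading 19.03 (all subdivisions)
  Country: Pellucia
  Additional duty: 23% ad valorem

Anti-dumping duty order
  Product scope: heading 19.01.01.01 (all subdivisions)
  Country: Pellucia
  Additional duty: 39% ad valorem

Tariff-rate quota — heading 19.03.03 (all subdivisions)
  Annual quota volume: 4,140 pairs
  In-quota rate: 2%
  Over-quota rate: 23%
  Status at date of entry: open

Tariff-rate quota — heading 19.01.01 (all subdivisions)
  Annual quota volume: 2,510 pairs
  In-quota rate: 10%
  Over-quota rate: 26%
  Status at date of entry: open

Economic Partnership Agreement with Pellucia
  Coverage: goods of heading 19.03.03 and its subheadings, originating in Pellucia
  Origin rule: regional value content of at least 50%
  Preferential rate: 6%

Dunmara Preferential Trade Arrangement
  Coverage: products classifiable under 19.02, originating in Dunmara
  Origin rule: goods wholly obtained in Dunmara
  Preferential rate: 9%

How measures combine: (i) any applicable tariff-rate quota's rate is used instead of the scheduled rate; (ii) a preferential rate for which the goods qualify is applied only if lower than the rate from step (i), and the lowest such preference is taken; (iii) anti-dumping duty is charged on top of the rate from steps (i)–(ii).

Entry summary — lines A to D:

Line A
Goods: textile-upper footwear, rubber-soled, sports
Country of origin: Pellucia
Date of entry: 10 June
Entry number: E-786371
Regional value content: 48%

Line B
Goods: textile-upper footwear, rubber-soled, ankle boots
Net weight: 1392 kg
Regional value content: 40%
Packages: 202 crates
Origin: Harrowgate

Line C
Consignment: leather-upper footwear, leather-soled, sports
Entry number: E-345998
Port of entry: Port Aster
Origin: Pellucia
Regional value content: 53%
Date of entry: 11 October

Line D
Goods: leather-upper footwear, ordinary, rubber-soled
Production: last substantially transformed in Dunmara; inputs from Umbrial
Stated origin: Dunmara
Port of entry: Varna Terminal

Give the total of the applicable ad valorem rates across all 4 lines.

116%

Line A: textile-upper → 19.01; rubber-soled → 19.01.01; sports → 19.01.01.01. Scheduled 9%. quota on 19.01.01 open → in-quota 10%; Pellucia agreement on 19.03.03: 19.01.01.01 not covered; anti-dumping (Pellucia, 19.01.01.01): +39%; total 10% + 39% = 49%. → 49%.
Line B: textile-upper → 19.01; rubber-soled → 19.01.01; ankle boots → 19.01.01.02. Scheduled 6%. quota on 19.01.01 open → in-quota 10%; Harrowgate agreement on 19.02.02: 19.01.01.02 not covered. → 10%.
Line C: leather-upper → 19.03; leather-soled → 19.03.03; sports → 19.03.03.01. Scheduled 21%. quota on 19.03.03 open → in-quota 2%; Pellucia agreement on 19.03.03: RVC ≥ 50% → 6% available; preference 6% not lower than 2% → no reduction; anti-dumping (Pellucia, 19.03): +23%; total 2% + 23% = 25%. → 25%.
Line D: leather-upper → 19.03; rubber-soled → 19.03.01; ordinary → 19.03.01.03. Scheduled 32%. Dunmara agreement on 19.02: 19.03.01.03 not covered. → 32%.
Sum: 49% + 10% + 25% + 32% = 116%.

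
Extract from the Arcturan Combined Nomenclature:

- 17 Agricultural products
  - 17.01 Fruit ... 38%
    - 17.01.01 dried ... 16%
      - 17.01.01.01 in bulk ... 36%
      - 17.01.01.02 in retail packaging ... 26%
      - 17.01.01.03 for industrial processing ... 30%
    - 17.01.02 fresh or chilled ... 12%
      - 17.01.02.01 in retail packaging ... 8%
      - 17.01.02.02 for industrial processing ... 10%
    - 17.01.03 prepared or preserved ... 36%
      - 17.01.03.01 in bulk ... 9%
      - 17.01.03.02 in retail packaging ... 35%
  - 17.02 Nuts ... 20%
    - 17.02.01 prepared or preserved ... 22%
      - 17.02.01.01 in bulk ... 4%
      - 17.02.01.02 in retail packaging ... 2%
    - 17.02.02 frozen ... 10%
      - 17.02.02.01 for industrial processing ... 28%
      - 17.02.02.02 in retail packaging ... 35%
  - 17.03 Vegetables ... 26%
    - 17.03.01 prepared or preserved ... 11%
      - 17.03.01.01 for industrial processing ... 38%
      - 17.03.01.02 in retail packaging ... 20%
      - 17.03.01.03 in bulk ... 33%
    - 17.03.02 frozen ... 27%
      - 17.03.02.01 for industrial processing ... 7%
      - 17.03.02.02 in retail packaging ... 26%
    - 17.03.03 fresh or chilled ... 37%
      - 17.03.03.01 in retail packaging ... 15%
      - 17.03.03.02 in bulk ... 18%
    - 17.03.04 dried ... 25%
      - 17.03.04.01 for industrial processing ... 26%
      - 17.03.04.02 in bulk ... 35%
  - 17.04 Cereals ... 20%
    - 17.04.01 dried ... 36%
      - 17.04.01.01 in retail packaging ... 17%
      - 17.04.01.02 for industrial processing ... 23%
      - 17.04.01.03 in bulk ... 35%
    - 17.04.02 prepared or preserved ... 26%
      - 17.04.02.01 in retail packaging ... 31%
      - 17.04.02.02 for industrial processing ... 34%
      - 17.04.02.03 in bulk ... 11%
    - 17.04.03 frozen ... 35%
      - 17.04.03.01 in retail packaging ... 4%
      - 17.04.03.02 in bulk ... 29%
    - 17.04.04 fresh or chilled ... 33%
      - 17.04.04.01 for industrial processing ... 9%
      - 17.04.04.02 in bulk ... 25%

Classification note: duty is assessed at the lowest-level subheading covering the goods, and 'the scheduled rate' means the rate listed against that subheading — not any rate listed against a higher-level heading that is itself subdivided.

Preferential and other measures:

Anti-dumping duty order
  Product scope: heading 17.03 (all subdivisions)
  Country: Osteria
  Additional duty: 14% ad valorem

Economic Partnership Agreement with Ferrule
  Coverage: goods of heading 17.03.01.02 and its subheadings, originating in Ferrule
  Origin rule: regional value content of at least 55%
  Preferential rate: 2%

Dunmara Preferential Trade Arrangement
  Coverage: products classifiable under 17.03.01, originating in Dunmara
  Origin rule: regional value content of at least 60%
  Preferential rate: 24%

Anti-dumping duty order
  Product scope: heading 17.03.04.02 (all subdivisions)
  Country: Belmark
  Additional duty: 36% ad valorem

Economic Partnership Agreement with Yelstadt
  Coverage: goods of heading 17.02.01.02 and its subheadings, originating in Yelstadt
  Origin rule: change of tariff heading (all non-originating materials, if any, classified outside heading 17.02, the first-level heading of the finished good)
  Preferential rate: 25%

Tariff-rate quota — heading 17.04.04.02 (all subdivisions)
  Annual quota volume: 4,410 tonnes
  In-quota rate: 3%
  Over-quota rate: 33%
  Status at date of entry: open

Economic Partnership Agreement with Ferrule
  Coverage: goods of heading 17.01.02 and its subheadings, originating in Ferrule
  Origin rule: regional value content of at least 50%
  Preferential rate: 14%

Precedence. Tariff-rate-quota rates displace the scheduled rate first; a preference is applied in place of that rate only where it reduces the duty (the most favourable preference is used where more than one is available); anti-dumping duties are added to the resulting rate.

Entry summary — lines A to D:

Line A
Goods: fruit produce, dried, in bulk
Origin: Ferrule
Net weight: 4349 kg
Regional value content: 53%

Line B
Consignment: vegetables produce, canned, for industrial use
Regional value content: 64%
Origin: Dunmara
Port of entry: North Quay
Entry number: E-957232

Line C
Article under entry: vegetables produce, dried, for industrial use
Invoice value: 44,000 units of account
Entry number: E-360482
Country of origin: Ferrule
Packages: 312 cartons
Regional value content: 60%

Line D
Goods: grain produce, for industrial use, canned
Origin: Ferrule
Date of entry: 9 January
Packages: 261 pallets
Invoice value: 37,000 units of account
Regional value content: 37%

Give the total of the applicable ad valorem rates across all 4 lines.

Line A: fruit → 17.01; dried → 17.01.01; in bulk → 17.01.01.01. Scheduled 36%. Ferrule agreement on 17.03.01.02: 17.01.01.01 not covered; Ferrule agreement on 17.01.02: 17.01.01.01 not covered. → 36%.
Line B: vegetables → 17.03; canned → 17.03.01; for industrial use → 17.03.01.01. Scheduled 38%. Dunmara agreement on 17.03.01: RVC ≥ 60% → 24% available; preferential 24%. → 24%.
Line C: vegetables → 17.03; dried → 17.03.04; for industrial use → 17.03.04.01. Scheduled 26%. Ferrule agreement on 17.03.01.02: 17.03.04.01 not covered; Ferrule agreement on 17.01.02: 17.03.04.01 not covered. → 26%.
Line D: grain → 17.04; canned → 17.04.02; for industrial use → 17.04.02.02. Scheduled 34%. Ferrule agreement on 17.03.01.02: 17.04.02.02 not covered; Ferrule agreement on 17.01.02: 17.04.02.02 not covered. → 34%.
Sum: 36% + 24% + 26% + 34% = 120%.

120%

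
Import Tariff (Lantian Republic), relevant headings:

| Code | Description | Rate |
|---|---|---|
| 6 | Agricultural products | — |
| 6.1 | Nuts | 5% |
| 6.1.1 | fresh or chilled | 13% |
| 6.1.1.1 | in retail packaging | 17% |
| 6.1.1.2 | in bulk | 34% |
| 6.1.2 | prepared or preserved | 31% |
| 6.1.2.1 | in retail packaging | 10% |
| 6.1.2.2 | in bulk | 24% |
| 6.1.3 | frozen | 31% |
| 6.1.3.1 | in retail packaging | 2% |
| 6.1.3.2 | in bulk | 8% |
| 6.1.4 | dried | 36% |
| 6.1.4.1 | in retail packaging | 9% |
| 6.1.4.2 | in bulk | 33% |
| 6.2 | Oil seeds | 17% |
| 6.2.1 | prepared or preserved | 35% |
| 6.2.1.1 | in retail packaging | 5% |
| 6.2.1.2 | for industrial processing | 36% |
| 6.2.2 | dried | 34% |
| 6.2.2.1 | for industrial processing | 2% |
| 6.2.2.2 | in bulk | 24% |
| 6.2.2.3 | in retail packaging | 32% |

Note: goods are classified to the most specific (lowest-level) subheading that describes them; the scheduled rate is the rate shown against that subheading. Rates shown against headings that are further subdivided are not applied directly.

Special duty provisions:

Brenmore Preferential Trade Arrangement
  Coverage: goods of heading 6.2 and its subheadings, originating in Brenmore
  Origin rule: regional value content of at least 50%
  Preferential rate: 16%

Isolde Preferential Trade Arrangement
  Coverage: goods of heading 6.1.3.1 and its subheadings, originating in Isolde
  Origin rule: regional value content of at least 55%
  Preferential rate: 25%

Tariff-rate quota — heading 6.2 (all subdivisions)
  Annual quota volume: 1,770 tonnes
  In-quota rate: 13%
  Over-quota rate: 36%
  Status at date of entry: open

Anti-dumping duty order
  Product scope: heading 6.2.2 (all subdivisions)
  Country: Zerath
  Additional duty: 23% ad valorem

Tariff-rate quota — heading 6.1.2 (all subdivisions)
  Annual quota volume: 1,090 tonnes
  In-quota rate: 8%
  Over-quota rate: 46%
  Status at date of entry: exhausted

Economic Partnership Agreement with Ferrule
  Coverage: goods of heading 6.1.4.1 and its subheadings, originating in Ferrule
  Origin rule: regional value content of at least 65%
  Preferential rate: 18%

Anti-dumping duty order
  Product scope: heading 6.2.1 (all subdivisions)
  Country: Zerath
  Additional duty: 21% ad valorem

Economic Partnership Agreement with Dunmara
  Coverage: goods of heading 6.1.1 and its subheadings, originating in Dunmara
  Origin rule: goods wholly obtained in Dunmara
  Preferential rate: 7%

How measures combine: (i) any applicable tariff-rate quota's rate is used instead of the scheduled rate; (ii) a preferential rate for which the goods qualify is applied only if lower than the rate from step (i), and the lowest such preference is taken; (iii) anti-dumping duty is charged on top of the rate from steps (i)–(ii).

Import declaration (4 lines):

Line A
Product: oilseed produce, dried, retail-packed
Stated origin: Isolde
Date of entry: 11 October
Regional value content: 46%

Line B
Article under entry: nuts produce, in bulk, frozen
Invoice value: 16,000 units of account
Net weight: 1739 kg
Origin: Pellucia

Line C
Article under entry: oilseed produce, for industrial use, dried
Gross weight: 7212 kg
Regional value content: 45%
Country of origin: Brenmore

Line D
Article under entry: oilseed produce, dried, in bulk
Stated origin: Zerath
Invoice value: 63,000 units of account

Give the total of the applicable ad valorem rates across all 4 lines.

70%

Line A: oilseed → 6.2; dried → 6.2.2; retail-packed → 6.2.2.3. Scheduled 32%. quota on 6.2 open → in-quota 13%; Isolde agreement on 6.1.3.1: 6.2.2.3 not covered. → 13%.
Line B: nuts → 6.1; frozen → 6.1.3; in bulk → 6.1.3.2. Scheduled 8%. No special measure applies. → 8%.
Line C: oilseed → 6.2; dried → 6.2.2; for industrial use → 6.2.2.1. Scheduled 2%. quota on 6.2 open → in-quota 13%; Brenmore agreement on 6.2: RVC < 50%. → 13%.
Line D: oilseed → 6.2; dried → 6.2.2; in bulk → 6.2.2.2. Scheduled 24%. quota on 6.2 open → in-quota 13%; anti-dumping (Zerath, 6.2.2): +23%; total 13% + 23% = 36%. → 36%.
Sum: 13% + 8% + 13% + 36% = 70%.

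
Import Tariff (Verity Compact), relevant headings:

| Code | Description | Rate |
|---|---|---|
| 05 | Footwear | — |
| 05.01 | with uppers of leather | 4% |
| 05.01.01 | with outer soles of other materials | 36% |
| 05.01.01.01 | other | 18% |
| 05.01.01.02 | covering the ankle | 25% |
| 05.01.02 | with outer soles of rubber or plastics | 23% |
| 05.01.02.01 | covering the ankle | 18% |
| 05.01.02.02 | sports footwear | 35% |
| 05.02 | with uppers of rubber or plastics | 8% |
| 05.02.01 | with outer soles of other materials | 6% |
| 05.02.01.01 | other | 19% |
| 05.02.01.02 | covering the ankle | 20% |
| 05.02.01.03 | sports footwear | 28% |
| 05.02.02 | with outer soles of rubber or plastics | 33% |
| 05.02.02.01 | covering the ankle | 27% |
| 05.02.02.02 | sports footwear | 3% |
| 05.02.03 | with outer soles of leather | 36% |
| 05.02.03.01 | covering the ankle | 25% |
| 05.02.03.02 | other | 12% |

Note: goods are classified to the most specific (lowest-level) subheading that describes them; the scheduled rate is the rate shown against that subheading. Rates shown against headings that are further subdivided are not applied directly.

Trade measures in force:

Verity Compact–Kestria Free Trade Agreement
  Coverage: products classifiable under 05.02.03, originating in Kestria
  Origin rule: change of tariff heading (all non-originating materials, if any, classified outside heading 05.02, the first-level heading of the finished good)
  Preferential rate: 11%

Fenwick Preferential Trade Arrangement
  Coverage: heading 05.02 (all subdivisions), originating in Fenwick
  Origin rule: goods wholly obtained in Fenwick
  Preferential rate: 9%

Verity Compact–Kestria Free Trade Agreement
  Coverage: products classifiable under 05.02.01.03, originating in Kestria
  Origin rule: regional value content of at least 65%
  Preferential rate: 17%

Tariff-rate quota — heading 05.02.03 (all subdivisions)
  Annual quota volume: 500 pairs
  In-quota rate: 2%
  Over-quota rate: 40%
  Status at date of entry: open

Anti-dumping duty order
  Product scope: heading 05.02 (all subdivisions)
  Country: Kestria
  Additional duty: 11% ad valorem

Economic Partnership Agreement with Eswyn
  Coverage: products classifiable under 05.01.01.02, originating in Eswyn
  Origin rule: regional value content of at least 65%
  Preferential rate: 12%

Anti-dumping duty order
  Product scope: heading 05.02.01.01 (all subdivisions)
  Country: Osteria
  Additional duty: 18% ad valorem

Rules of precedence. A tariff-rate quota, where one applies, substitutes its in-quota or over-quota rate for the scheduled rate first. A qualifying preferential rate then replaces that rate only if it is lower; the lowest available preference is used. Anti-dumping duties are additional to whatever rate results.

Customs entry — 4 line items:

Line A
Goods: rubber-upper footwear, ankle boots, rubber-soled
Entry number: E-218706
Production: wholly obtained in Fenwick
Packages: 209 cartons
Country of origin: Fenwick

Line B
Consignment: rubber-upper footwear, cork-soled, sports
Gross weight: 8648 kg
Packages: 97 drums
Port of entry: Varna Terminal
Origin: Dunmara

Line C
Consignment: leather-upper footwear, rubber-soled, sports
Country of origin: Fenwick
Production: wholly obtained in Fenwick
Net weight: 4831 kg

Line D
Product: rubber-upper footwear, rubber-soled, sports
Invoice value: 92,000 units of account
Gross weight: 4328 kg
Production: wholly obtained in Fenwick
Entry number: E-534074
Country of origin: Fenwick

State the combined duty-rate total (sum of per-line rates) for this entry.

75%

Line A: rubber-upper → 05.02; rubber-soled → 05.02.02; ankle boots → 05.02.02.01. Scheduled 27%. Fenwick agreement on 05.02: wholly obtained → 9% available; preferential 9%. → 9%.
Line B: rubber-upper → 05.02; cork-soled → 05.02.01; sports → 05.02.01.03. Scheduled 28%. No special measure applies. → 28%.
Line C: leather-upper → 05.01; rubber-soled → 05.01.02; sports → 05.01.02.02. Scheduled 35%. Fenwick agreement on 05.02: 05.01.02.02 not covered. → 35%.
Line D: rubber-upper → 05.02; rubber-soled → 05.02.02; sports → 05.02.02.02. Scheduled 3%. Fenwick agreement on 05.02: wholly obtained → 9% available; preference 9% not lower than 3% → no reduction. → 3%.
Sum: 9% + 28% + 35% + 3% = 75%.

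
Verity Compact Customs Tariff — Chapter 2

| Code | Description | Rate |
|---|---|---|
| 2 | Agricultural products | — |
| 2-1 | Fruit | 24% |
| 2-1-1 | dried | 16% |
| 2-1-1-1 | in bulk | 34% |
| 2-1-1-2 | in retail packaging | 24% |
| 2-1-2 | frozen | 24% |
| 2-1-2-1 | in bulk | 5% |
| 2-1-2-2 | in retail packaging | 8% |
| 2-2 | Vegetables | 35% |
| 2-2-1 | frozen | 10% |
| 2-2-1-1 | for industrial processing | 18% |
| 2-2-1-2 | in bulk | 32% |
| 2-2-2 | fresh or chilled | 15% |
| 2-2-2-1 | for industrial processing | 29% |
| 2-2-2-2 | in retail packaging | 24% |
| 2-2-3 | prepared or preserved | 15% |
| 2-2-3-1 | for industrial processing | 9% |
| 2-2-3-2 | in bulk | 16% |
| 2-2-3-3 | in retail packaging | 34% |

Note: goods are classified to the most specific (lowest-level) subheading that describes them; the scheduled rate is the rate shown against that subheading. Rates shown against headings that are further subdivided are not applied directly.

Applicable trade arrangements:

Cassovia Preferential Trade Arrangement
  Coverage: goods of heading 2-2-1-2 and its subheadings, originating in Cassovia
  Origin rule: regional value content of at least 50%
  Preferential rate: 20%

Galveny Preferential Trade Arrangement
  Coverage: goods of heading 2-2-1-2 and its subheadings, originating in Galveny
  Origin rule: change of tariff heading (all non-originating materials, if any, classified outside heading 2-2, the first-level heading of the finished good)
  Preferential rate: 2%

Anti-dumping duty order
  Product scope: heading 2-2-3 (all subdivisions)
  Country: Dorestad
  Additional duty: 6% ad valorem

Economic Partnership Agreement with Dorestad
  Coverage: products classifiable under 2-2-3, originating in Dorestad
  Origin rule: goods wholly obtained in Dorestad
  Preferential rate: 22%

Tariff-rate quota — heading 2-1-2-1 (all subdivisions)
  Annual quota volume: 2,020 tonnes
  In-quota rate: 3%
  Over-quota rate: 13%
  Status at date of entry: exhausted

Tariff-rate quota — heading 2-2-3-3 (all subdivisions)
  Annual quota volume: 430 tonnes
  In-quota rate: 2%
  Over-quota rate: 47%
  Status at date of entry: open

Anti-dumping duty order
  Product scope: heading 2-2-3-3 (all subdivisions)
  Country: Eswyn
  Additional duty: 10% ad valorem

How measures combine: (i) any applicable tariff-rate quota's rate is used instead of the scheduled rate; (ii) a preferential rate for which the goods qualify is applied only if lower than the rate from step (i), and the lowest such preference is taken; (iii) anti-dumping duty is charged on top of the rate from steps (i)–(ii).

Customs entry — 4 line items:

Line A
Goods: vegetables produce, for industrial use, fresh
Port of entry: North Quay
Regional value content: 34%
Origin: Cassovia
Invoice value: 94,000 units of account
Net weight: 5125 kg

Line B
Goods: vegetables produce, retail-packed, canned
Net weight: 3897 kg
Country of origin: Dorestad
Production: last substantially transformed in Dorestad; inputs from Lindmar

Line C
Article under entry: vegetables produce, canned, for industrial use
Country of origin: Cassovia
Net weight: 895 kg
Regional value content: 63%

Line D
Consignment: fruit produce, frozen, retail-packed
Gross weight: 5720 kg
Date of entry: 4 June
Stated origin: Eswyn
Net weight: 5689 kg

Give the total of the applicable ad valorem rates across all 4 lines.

Line A: vegetables → 2-2; fresh → 2-2-2; for industrial use → 2-2-2-1. Scheduled 29%. Cassovia agreement on 2-2-1-2: 2-2-2-1 not covered. → 29%.
Line B: vegetables → 2-2; canned → 2-2-3; retail-packed → 2-2-3-3. Scheduled 34%. quota on 2-2-3-3 open → in-quota 2%; Dorestad agreement on 2-2-3: not wholly obtained; anti-dumping (Dorestad, 2-2-3): +6%; total 2% + 6% = 8%. → 8%.
Line C: vegetables → 2-2; canned → 2-2-3; for industrial use → 2-2-3-1. Scheduled 9%. Cassovia agreement on 2-2-1-2: 2-2-3-1 not covered. → 9%.
Line D: fruit → 2-1; frozen → 2-1-2; retail-packed → 2-1-2-2. Scheduled 8%. No special measure applies. → 8%.
Sum: 29% + 8% + 9% + 8% = 54%.

54%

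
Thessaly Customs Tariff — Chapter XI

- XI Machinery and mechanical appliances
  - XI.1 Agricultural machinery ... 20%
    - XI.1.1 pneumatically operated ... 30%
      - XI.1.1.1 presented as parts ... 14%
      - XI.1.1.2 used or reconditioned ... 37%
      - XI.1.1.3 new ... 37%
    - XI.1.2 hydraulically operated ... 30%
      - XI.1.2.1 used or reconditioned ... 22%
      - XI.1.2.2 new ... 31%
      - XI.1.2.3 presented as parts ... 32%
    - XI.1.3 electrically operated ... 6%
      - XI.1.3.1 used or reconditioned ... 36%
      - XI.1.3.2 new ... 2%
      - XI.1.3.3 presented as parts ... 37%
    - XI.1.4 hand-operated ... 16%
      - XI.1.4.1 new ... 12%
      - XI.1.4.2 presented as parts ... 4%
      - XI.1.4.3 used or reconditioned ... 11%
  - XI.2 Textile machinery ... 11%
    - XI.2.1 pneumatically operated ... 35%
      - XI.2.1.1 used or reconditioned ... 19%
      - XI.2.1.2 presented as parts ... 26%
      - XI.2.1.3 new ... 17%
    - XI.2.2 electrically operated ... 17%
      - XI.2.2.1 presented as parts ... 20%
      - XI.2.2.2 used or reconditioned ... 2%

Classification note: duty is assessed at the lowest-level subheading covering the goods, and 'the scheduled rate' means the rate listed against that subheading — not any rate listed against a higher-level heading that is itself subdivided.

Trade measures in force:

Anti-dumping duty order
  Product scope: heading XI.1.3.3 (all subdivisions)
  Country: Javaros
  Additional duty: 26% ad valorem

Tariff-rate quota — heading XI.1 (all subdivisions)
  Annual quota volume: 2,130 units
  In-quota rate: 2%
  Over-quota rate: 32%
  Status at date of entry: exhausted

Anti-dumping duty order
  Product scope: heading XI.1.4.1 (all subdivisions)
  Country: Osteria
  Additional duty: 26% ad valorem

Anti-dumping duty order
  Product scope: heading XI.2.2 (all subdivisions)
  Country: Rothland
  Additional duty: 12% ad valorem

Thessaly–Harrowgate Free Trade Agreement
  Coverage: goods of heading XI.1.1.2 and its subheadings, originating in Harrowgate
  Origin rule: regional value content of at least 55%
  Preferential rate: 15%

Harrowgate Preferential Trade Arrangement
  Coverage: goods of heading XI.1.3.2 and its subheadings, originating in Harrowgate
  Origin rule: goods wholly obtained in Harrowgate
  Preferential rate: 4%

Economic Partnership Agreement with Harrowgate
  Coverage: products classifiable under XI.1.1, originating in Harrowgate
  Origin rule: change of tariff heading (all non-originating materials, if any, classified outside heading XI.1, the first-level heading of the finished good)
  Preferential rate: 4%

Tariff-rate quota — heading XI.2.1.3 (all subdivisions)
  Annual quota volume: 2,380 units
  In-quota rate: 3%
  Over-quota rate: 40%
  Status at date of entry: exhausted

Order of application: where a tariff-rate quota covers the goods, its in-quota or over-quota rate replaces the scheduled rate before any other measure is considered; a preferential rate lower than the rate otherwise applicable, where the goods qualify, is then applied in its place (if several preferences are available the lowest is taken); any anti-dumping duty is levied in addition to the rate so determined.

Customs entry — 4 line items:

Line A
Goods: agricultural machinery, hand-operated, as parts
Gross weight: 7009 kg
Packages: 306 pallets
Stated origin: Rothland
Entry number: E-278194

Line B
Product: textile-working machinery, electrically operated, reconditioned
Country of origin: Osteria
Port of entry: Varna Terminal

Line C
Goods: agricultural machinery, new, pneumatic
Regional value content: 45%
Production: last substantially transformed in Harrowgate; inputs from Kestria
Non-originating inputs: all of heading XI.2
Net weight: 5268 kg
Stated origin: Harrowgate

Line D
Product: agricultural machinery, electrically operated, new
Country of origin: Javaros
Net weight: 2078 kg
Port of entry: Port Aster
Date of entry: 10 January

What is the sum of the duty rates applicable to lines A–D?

Line A: agricultural → XI.1; hand-operated → XI.1.4; as parts → XI.1.4.2. Scheduled 4%. quota on XI.1 exhausted → over-quota 32%. → 32%.
Line B: textile-working → XI.2; electrically operated → XI.2.2; reconditioned → XI.2.2.2. Scheduled 2%. No special measure applies. → 2%.
Line C: agricultural → XI.1; pneumatic → XI.1.1; new → XI.1.1.3. Scheduled 37%. quota on XI.1 exhausted → over-quota 32%; Harrowgate agreement on XI.1.1.2: XI.1.1.3 not covered; Harrowgate agreement on XI.1.3.2: XI.1.1.3 not covered; Harrowgate agreement on XI.1.1: CTH met → 4% available; preferential 4%. → 4%.
Line D: agricultural → XI.1; electrically operated → XI.1.3; new → XI.1.3.2. Scheduled 2%. quota on XI.1 exhausted → over-quota 32%. → 32%.
Sum: 32% + 2% + 4% + 32% = 70%.

70%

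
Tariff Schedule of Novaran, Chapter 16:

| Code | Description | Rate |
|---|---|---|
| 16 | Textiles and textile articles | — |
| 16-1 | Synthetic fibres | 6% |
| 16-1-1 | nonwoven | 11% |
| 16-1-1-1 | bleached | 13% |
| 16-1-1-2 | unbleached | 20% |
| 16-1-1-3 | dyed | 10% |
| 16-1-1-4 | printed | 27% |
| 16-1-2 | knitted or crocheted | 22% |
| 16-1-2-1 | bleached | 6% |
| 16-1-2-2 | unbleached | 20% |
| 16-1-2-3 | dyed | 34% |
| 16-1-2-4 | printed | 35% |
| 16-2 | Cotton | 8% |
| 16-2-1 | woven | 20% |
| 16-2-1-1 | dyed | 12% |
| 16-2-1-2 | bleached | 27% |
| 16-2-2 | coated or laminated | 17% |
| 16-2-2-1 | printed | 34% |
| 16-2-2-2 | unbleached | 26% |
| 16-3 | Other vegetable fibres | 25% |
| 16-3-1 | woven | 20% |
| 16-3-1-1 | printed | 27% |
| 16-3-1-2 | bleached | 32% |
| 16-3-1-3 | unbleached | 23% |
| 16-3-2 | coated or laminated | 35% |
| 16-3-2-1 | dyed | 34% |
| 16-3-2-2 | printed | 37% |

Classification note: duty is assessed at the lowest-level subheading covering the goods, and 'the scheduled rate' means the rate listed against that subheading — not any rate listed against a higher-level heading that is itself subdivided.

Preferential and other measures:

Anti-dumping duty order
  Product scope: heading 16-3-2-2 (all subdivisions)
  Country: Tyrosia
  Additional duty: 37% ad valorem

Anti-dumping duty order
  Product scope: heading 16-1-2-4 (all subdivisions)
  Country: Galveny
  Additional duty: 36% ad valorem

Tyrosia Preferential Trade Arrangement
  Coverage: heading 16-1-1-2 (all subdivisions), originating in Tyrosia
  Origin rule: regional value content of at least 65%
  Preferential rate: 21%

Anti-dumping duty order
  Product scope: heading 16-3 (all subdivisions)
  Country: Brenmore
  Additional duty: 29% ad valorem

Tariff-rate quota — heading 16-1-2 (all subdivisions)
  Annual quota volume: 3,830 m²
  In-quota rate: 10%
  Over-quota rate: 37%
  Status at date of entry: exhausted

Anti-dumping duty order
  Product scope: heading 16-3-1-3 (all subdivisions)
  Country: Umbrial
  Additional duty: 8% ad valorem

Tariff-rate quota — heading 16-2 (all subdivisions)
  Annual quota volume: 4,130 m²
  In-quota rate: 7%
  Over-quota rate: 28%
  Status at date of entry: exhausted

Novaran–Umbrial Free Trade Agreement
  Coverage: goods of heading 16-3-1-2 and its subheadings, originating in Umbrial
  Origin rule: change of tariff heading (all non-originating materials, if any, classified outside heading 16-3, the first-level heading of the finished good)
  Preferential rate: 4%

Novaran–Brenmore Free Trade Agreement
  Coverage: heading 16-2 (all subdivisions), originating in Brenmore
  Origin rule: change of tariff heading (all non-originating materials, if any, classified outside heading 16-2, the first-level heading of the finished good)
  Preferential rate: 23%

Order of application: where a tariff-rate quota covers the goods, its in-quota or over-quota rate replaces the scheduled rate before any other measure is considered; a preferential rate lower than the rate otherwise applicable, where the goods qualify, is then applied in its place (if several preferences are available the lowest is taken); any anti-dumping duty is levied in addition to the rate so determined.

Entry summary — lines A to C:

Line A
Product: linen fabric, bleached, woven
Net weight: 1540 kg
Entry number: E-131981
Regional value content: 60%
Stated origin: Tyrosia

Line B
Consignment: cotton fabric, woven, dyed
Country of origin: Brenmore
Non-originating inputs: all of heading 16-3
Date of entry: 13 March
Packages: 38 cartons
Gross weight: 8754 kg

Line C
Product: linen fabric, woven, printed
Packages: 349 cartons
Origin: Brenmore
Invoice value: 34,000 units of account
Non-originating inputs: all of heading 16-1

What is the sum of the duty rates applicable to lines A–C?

111%

Line A: linen → 16-3; woven → 16-3-1; bleached → 16-3-1-2. Scheduled 32%. Tyrosia agreement on 16-1-1-2: 16-3-1-2 not covered. → 32%.
Line B: cotton → 16-2; woven → 16-2-1; dyed → 16-2-1-1. Scheduled 12%. quota on 16-2 exhausted → over-quota 28%; Brenmore agreement on 16-2: CTH met → 23% available; preferential 23%. → 23%.
Line C: linen → 16-3; woven → 16-3-1; printed → 16-3-1-1. Scheduled 27%. Brenmore agreement on 16-2: 16-3-1-1 not covered; anti-dumping (Brenmore, 16-3): +29%; total 27% + 29% = 56%. → 56%.
Sum: 32% + 23% + 56% = 111%.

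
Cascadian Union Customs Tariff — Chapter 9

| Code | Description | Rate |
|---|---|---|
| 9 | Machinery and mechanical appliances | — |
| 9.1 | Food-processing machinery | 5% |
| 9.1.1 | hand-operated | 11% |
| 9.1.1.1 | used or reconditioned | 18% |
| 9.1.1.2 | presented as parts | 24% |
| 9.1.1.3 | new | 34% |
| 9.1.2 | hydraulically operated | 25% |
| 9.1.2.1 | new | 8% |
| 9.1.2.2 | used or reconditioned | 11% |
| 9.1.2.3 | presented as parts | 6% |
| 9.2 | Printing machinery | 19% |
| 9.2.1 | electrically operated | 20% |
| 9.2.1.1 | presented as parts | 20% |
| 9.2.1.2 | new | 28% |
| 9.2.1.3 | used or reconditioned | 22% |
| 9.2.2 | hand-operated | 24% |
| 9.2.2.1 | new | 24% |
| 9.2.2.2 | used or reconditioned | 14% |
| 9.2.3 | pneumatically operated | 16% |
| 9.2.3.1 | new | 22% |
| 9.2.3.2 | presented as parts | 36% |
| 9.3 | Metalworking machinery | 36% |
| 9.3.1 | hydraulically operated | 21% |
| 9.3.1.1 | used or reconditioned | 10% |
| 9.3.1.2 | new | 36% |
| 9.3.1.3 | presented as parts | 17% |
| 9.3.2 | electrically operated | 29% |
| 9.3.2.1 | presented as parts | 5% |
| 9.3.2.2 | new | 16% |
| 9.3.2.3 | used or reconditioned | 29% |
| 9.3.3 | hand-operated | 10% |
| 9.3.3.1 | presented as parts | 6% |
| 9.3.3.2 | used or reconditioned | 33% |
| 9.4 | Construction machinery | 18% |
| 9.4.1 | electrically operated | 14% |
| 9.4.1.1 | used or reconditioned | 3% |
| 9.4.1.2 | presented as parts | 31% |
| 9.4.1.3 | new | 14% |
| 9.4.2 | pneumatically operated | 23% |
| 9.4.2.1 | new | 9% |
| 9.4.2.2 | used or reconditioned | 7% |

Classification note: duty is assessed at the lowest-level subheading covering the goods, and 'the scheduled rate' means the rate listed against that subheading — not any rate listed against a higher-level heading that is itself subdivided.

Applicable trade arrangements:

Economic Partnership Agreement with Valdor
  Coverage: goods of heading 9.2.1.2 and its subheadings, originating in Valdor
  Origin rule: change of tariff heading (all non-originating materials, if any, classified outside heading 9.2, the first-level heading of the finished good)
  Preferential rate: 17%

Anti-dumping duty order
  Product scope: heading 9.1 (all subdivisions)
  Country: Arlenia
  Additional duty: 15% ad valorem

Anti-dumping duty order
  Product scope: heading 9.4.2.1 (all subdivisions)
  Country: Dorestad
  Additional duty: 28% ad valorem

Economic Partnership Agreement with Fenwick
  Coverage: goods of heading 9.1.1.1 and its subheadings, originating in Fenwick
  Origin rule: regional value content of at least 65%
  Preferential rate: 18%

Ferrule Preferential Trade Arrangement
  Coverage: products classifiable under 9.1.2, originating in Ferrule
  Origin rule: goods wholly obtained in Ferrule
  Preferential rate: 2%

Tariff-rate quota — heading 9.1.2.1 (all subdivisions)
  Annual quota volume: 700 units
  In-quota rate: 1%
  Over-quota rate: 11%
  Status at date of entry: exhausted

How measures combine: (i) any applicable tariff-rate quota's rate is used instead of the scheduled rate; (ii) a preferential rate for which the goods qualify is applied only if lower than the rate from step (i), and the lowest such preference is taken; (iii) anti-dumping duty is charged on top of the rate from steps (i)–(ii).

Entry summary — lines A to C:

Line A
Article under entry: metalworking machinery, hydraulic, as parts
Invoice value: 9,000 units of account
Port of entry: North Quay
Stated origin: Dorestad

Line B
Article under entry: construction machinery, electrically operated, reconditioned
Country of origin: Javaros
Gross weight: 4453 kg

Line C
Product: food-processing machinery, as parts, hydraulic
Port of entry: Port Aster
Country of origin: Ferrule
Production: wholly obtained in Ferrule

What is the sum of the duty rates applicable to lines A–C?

Line A: metalworking → 9.3; hydraulic → 9.3.1; as parts → 9.3.1.3. Scheduled 17%. No special measure applies. → 17%.
Line B: construction → 9.4; electrically operated → 9.4.1; reconditioned → 9.4.1.1. Scheduled 3%. No special measure applies. → 3%.
Line C: food-processing → 9.1; hydraulic → 9.1.2; as parts → 9.1.2.3. Scheduled 6%. Ferrule agreement on 9.1.2: wholly obtained → 2% available; preferential 2%. → 2%.
Sum: 17% + 3% + 2% = 22%.

22%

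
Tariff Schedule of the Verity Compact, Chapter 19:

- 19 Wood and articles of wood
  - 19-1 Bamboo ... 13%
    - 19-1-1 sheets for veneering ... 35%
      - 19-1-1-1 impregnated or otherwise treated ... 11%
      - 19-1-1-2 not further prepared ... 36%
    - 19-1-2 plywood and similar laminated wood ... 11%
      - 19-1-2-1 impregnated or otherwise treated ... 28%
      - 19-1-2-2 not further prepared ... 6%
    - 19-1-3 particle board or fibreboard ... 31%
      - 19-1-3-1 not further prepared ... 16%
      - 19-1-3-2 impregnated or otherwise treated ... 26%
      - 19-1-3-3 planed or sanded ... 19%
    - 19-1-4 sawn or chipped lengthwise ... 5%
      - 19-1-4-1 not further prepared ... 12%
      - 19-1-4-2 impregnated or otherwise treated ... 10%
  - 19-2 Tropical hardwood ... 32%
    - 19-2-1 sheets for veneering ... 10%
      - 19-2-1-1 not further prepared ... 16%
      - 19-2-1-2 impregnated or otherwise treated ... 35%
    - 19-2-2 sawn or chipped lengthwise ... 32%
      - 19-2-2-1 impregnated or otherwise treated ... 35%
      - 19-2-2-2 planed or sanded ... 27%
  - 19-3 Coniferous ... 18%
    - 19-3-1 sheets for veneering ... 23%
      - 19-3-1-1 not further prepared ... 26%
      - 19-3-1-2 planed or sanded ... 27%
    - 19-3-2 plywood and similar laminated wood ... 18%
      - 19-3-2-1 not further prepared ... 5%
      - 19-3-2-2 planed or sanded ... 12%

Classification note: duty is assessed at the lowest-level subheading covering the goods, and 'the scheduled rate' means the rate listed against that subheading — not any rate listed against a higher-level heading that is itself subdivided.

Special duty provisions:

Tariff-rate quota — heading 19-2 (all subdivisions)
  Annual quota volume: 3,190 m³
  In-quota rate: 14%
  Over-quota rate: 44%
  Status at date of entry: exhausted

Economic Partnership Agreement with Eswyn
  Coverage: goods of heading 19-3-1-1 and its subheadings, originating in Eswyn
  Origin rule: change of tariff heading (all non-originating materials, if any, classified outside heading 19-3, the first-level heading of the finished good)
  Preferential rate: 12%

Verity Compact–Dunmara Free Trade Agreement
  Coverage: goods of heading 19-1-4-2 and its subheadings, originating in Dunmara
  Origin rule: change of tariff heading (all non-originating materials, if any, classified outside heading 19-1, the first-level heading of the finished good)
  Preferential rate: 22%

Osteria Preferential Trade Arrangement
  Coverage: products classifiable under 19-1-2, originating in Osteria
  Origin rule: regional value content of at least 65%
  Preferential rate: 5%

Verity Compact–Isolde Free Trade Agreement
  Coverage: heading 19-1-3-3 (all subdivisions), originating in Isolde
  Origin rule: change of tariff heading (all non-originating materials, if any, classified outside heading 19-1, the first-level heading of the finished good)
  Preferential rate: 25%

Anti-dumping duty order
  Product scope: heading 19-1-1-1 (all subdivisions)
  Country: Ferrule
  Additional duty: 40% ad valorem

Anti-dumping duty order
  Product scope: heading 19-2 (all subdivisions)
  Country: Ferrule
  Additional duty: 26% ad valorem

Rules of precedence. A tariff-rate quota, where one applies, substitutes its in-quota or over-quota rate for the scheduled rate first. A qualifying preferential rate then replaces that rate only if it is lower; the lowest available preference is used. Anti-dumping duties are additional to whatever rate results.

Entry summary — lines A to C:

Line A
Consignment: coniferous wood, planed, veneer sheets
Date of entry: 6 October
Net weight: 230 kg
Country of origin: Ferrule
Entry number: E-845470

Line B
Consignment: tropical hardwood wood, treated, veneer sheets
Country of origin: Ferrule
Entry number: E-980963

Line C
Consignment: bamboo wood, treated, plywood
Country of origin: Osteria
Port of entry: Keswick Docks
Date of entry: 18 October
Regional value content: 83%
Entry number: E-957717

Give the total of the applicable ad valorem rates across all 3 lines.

Line A: coniferous → 19-3; veneer sheets → 19-3-1; planed → 19-3-1-2. Scheduled 27%. No special measure applies. → 27%.
Line B: tropical hardwood → 19-2; veneer sheets → 19-2-1; treated → 19-2-1-2. Scheduled 35%. quota on 19-2 exhausted → over-quota 44%; anti-dumping (Ferrule, 19-2): +26%; total 44% + 26% = 70%. → 70%.
Line C: bamboo → 19-1; plywood → 19-1-2; treated → 19-1-2-1. Scheduled 28%. Osteria agreement on 19-1-2: RVC ≥ 65% → 5% available; preferential 5%. → 5%.
Sum: 27% + 70% + 5% = 102%.

102%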